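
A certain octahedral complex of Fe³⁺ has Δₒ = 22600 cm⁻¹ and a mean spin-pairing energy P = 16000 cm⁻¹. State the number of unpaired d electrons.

1

Fe is in group 8, so Fe³⁺ is d⁵ (8 − 3 = 5).
Δₒ > P, so pairing is preferred: the ground state is low-spin.
Configuration: t2g^5 e_g^0.
Unpaired electrons: 1.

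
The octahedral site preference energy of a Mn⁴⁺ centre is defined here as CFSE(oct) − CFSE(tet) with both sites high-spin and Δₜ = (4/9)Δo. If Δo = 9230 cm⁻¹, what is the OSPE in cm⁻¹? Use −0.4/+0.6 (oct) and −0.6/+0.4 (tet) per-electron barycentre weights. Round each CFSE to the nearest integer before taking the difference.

-7794

Group 7 minus oxidation state +4 gives a d³ configuration for Mn⁴⁺.
In an octahedral site d³ (HS) is t2g^3 e_g^0, giving CFSE(oct) = -1.2Δo = -11076 cm⁻¹.
In a tetrahedral site the filling is e^2 t2^1: CFSE(tet) = -0.8Δₜ = -0.8 × (4/9)(9230) = -3282 cm⁻¹.
Subtracting, OSPE = -11076 − (-3282) = -7794 cm⁻¹.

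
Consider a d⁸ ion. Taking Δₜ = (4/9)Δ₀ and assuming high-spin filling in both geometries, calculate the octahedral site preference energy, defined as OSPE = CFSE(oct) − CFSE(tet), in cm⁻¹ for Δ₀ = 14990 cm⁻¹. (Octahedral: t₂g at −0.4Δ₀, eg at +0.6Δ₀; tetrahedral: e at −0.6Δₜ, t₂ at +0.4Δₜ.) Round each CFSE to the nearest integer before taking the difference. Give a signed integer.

In an octahedral site d⁸ (HS) is t2g^6 e_g^2, giving CFSE(oct) = -1.2Δ₀ = -17988 cm⁻¹.
Tetrahedral e^4 t2^4 gives -0.8Δₜ = -0.8 × (4/9) × 14990 = -5330 cm⁻¹.
Subtracting, OSPE = -17988 − (-5330) = -12658 cm⁻¹.

-12658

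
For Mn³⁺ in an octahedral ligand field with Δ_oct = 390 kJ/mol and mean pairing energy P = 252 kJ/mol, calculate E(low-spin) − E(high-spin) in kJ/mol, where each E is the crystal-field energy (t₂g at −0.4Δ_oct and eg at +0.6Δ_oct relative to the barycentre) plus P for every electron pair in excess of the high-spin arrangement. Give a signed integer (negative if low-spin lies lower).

-138

Group 7 minus oxidation state +3 gives a d⁴ configuration for Mn³⁺.
High-spin d⁴ fills as t₂g³ eg¹ with CFSE 3(−0.4) + 1(+0.6) = -0.6Δ_oct = -234 kJ/mol.
Low-spin: t₂g⁴ eg⁰, orbital CFSE = -1.6Δ_oct = -624 kJ/mol; plus 1 excess pair × P = +252 kJ/mol; total -372 kJ/mol.
The difference is -372 − (-234) = -138 kJ/mol, so low-spin lies lower.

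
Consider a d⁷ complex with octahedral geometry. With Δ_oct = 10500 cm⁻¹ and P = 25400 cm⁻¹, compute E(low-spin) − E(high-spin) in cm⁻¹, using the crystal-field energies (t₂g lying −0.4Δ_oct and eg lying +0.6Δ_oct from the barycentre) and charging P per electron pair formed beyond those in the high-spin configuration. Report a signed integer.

High-spin d⁷ fills as t₂g⁵ eg² with CFSE 5(−0.4) + 2(+0.6) = -0.8Δ_oct = -8400 cm⁻¹.
Low-spin t₂g⁶ eg¹ gives -1.8Δ_oct = -18900 cm⁻¹, but forming 1 extra pair costs 1P = 25400 cm⁻¹, so E(LS) = -18900 + 25400 = 6500 cm⁻¹.
E(LS) − E(HS) = 6500 − (-8400) = 14900 cm⁻¹.

14900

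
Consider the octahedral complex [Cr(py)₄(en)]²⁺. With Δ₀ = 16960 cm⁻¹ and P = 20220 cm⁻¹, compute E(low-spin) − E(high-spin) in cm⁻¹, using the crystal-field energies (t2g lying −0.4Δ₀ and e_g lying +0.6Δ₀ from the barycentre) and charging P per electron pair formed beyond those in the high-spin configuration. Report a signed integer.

3260

Ligand charges: 4×(+0) from py and 1×(+0) from en sum to +0; with overall charge +2, Cr is +2.
Cr is in group 6, so Cr²⁺ is d⁴ (6 − 2 = 4).
In the high-spin limit (t2g^3 e_g^1) the orbital term is -0.6Δ₀ = -10176 cm⁻¹, with no excess pairing.
For low-spin the configuration is t2g^4 e_g^0: orbital energy -1.6 × 16960 = -27136 cm⁻¹, and 1 additional pair relative to high-spin adds 20220 cm⁻¹, giving -6916 cm⁻¹.
The difference is -6916 − (-10176) = 3260 cm⁻¹, so high-spin lies lower.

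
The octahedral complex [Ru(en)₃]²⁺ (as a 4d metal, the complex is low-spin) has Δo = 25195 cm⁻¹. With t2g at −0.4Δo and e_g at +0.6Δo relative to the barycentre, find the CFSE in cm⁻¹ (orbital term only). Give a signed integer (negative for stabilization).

-60468

en is neutral, so the +2 overall charge sits on Ru: oxidation state +2.
Ru²⁺: group 8, so d-count = 8 − 2 = 6.
The d⁶ electrons fill as t2g^6 e_g^0.
Orbital CFSE = 6(-0.4) + 0(0.6) = -2.4Δo = -2.4 × 25195 = -60468 cm⁻¹.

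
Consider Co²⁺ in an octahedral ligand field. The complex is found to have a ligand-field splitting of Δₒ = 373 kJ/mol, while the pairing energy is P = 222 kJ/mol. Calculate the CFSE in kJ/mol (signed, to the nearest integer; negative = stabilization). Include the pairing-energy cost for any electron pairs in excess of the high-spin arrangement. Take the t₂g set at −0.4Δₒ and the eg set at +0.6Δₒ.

-449

Co²⁺: group 9, so d-count = 9 − 2 = 7.
With Δₒ > P the complex is low-spin.
Filling d⁷ accordingly: t₂g⁶ eg¹.
Orbital CFSE = -1.8Δₒ = -1.8 × 373 = -671 kJ/mol.
Excess pairs vs high-spin: 3 − 2 = 1; pairing cost = +222 kJ/mol.
Net CFSE = -671 + 222 = -449 kJ/mol.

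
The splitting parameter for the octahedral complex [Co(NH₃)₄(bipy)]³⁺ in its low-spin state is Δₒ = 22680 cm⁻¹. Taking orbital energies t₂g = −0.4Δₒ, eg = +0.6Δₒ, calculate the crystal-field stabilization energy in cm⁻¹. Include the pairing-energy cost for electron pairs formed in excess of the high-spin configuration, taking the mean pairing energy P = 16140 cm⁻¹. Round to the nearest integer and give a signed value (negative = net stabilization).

Ligand charges: 4×(+0) from NH₃ and 1×(+0) from bipy sum to +0; with overall charge +3, Co is +3.
Co³⁺: group 9, so d-count = 9 − 3 = 6.
Electron filling gives t₂g⁶ eg⁰.
The orbital stabilization is -2.4Δₒ = -2.4 × 22680 = -54432 cm⁻¹.
High-spin d⁶ would be t₂g⁴ eg² with 1 pair; low-spin has 3, so 2 excess pairs cost +2P = +32280 cm⁻¹.
Net CFSE = -54432 + 32280 = -22152 cm⁻¹.

-22152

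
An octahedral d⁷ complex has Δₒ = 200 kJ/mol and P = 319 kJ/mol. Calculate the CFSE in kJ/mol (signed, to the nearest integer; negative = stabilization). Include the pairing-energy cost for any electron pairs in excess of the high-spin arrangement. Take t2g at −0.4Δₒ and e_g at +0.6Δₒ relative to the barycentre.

-160

Δₒ < P, so pairing is avoided: the ground state is high-spin.
Filling d⁷ accordingly: t2g^5 e_g^2.
Orbital CFSE = -0.8Δₒ = -0.8 × 200 = -160 kJ/mol.
High-spin has no excess pairs, so no pairing correction applies.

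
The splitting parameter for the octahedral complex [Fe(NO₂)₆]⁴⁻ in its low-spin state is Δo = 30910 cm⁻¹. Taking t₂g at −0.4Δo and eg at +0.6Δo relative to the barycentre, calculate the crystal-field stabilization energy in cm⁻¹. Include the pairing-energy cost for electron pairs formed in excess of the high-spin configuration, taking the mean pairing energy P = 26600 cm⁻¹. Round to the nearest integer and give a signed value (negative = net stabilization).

-20984

Each NO₂⁻ contributes -1; 6 × (-1) = -6. With overall charge -4, Fe is in the +2 oxidation state.
Fe sits in group 8; removing 2 electrons leaves Fe²⁺ with 8 − 2 = 6 d electrons.
The d⁶ electrons fill as t₂g⁶ eg⁰.
CFSE(orbital) = 6×(-0.4Δo) + 0×(0.6Δo) = -2.4Δo; with Δo = 30910 cm⁻¹ that is -74184 cm⁻¹.
Relative to high-spin t₂g⁴ eg² (1 paired), the low-spin configuration has 2 additional pairs, contributing +2 × 26600 = +53200 cm⁻¹.
Overall CFSE = -74184 + 53200 = -20984 cm⁻¹.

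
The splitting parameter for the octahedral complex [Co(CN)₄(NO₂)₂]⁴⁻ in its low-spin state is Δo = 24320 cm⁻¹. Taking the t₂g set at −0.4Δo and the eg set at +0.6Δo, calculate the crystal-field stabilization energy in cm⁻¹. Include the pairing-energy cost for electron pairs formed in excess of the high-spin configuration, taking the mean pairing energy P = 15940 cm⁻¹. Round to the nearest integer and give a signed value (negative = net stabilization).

Ligand charges: 4×(-1) from CN⁻ and 2×(-1) from NO₂⁻ sum to -6; with overall charge -4, Co is +2.
Co sits in group 9; removing 2 electrons leaves Co²⁺ with 9 − 2 = 7 d electrons.
Configuration: t₂g⁶ eg¹.
CFSE(orbital) = 6×(-0.4Δo) + 1×(0.6Δo) = -1.8Δo; with Δo = 24320 cm⁻¹ that is -43776 cm⁻¹.
Pairing penalty: 3 pairs vs 2 in the high-spin reference → 1 extra × P = 15940 cm⁻¹.
Net CFSE = -43776 + 15940 = -27836 cm⁻¹.

-27836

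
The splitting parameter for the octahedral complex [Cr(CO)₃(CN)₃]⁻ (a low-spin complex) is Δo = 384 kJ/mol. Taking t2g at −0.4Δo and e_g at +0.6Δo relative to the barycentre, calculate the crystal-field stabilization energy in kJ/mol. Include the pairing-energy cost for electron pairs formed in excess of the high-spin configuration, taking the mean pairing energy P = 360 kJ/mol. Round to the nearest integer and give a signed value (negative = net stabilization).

Ligand charges: 3×(+0) from CO and 3×(-1) from CN⁻ sum to -3; with overall charge -1, Cr is +2.
Cr is in group 6, so Cr²⁺ is d⁴ (6 − 2 = 4).
Electron filling gives t2g^4 e_g^0.
Orbital CFSE = 4(-0.4) + 0(0.6) = -1.6Δo = -1.6 × 384 = -614 kJ/mol.
Pairing penalty: 1 pair vs 0 in the high-spin reference → 1 extra × P = 360 kJ/mol.
Combining: -614 + 360 = -254 kJ/mol.

-254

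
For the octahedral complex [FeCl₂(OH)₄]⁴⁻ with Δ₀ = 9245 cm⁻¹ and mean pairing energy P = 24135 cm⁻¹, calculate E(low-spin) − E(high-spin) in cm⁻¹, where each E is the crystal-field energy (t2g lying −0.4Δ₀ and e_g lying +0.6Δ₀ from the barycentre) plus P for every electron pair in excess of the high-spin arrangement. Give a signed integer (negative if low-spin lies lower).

Ligand charges: 2×(-1) from Cl⁻ and 4×(-1) from OH⁻ sum to -6; with overall charge -4, Fe is +2.
Fe sits in group 8; removing 2 electrons leaves Fe²⁺ with 8 − 2 = 6 d electrons.
High-spin d⁶ fills as t2g^4 e_g^2 with CFSE 4(−0.4) + 2(+0.6) = -0.4Δ₀ = -3698 cm⁻¹.
Low-spin t2g^6 e_g^0 gives -2.4Δ₀ = -22188 cm⁻¹, but forming 2 extra pairs costs 2P = 48270 cm⁻¹, so E(LS) = -22188 + 48270 = 26082 cm⁻¹.
Thus E(LS) − E(HS) = 29780 cm⁻¹.

29780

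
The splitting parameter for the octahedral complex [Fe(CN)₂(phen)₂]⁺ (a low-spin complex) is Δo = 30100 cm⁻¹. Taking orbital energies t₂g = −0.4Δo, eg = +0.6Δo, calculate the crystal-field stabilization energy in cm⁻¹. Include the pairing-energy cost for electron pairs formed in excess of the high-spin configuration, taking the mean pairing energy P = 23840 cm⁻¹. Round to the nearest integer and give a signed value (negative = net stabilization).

-12520

Ligand charges: 2×(-1) from CN⁻ and 2×(+0) from phen sum to -2; with overall charge +1, Fe is +3.
Group 8 minus oxidation state +3 gives a d⁵ configuration for Fe³⁺.
Electron filling gives t₂g⁵ eg⁰.
The orbital stabilization is -2.0Δo = -2.0 × 30100 = -60200 cm⁻¹.
High-spin d⁵ would be t₂g³ eg² with 0 pairs; low-spin has 2, so 2 excess pairs cost +2P = +47680 cm⁻¹.
Combining: -60200 + 47680 = -12520 cm⁻¹.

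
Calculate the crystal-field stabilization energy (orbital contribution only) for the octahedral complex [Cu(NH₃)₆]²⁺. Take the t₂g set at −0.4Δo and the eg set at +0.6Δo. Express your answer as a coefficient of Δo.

NH₃ is neutral, so the +2 overall charge sits on Cu: oxidation state +2.
Cu sits in group 11; removing 2 electrons leaves Cu²⁺ with 11 − 2 = 9 d electrons.
Configuration: t₂g⁶ eg³.
CFSE = 6(-0.4Δo) + 3(0.6Δo) = -2.4Δo + 1.8Δo = -0.6Δo.

-0.6 Δo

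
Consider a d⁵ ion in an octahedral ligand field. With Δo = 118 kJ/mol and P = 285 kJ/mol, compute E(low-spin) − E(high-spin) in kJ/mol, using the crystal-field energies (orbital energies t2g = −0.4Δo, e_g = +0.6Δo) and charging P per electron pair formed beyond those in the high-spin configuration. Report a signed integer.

334

High-spin: t2g^3 e_g^2, CFSE = 0.0Δo = 0 kJ/mol.
Low-spin: t2g^5 e_g^0, orbital CFSE = -2.0Δo = -236 kJ/mol; plus 2 excess pairs × P = +570 kJ/mol; total 334 kJ/mol.
E(LS) − E(HS) = 334 − (0) = 334 kJ/mol.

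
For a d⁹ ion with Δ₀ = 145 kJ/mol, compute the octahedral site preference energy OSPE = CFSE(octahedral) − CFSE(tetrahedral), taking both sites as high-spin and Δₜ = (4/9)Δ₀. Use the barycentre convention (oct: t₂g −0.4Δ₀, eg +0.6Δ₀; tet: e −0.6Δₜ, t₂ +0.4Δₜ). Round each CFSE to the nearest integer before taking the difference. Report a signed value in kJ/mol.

-61

In an octahedral site d⁹ (HS) is t₂g⁶ eg³, giving CFSE(oct) = -0.6Δ₀ = -87 kJ/mol.
Tetrahedral: e⁴ t₂⁵, CFSE = 4(−0.6) + 5(+0.4) = -0.4Δₜ = -0.4 × (4/9) × 145 = -26 kJ/mol.
OSPE = CFSE(oct) − CFSE(tet) = -87 − (-26) = -61 kJ/mol.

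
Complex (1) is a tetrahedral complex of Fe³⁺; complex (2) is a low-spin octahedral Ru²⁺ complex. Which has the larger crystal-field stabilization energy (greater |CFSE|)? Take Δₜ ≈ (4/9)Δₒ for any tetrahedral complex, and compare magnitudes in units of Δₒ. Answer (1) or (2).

(2)

(1): Fe is in group 8, so Fe³⁺ is d⁵ (8 − 3 = 5); Tetrahedral fields are weak (Δₜ ≈ 4/9 Δₒ), so electrons fill high-spin; e² t₂³, CFSE = 0.0Δₜ ≈ 0.00Δₒ.
(2): Ru²⁺: group 8, so d-count = 8 − 2 = 6; t₂g⁶ eg⁰, CFSE = -2.4Δₒ.
So (2) has the larger |CFSE|.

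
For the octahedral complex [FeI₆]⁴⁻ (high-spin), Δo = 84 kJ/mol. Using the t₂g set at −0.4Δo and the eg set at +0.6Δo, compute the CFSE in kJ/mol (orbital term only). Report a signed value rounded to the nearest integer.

Each I⁻ contributes -1; 6 × (-1) = -6. With overall charge -4, Fe is in the +2 oxidation state.
Fe sits in group 8; removing 2 electrons leaves Fe²⁺ with 8 − 2 = 6 d electrons.
Electron filling gives t₂g⁴ eg².
The orbital stabilization is -0.4Δo = -0.4 × 84 = -34 kJ/mol.

-34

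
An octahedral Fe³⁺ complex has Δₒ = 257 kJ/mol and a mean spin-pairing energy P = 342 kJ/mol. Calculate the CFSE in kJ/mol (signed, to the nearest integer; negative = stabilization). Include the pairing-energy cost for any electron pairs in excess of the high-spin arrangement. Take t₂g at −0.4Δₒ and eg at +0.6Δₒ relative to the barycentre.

0

Group 8 minus oxidation state +3 gives a d⁵ configuration for Fe³⁺.
Since Δₒ = 257 kJ/mol < P = 342 kJ/mol, the complex adopts the high-spin configuration.
Filling d⁵ accordingly: t₂g³ eg².
Orbital CFSE = 0.0Δₒ = 0.0 × 257 = 0 kJ/mol.
High-spin has no excess pairs, so no pairing correction applies.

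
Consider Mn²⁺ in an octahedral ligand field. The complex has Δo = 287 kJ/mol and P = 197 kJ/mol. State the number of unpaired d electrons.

1

Mn is in group 7, so Mn²⁺ is d⁵ (7 − 2 = 5).
Δo > P, so pairing is preferred: the ground state is low-spin.
Filling d⁵ accordingly: t₂g⁵ eg⁰.
Unpaired electrons: 1.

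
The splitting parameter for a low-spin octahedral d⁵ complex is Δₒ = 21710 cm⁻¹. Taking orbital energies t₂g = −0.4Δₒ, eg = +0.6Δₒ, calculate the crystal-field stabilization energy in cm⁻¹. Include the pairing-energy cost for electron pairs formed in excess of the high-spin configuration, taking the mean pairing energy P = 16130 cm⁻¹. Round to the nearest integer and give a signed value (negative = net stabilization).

-11160

Configuration: t₂g⁵ eg⁰.
CFSE(orbital) = 5×(-0.4Δₒ) + 0×(0.6Δₒ) = -2.0Δₒ; with Δₒ = 21710 cm⁻¹ that is -43420 cm⁻¹.
Pairing penalty: 2 pairs vs 0 in the high-spin reference → 2 extra × P = 32260 cm⁻¹.
Net CFSE = -43420 + 32260 = -11160 cm⁻¹.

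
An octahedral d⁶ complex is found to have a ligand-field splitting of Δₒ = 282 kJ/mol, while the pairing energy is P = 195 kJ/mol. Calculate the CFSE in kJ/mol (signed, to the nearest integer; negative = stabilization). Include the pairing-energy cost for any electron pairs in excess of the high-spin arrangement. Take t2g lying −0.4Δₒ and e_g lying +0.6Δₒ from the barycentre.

-287

Here Δₒ > P (282 > 195), so the low-spin state is favoured.
That gives t2g^6 e_g^0.
Orbital CFSE = -2.4Δₒ = -2.4 × 282 = -677 kJ/mol.
Excess pairs vs high-spin: 3 − 1 = 2; pairing cost = +390 kJ/mol.
Net CFSE = -677 + 390 = -287 kJ/mol.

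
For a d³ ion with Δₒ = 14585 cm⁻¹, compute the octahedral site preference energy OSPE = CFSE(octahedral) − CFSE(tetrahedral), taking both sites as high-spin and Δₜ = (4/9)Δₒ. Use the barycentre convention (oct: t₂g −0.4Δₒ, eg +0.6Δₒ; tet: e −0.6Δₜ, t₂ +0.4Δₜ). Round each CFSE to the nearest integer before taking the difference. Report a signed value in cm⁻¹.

Octahedral (high-spin): t₂g³ eg⁰, CFSE = 3(−0.4) + 0(+0.6) = -1.2Δₒ = -1.2 × 14585 = -17502 cm⁻¹.
In a tetrahedral site the filling is e² t₂¹: CFSE(tet) = -0.8Δₜ = -0.8 × (4/9)(14585) = -5186 cm⁻¹.
Subtracting, OSPE = -17502 − (-5186) = -12316 cm⁻¹.

-12316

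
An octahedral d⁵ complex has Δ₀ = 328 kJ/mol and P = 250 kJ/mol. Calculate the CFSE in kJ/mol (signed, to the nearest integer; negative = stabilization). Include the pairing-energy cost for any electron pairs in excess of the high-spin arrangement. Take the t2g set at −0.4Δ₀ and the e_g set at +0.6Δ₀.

Since Δ₀ = 328 kJ/mol > P = 250 kJ/mol, the complex adopts the low-spin configuration.
Filling d⁵ accordingly: t2g^5 e_g^0.
Orbital CFSE = -2.0Δ₀ = -2.0 × 328 = -656 kJ/mol.
Excess pairs vs high-spin: 2 − 0 = 2; pairing cost = +500 kJ/mol.
Net CFSE = -656 + 500 = -156 kJ/mol.

-156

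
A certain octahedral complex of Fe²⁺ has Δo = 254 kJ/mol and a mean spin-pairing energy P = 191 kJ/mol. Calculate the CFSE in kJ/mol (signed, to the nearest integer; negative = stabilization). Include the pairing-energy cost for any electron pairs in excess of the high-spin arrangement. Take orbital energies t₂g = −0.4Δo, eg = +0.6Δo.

-228

Fe is in group 8, so Fe²⁺ is d⁶ (8 − 2 = 6).
Δo > P, so pairing is preferred: the ground state is low-spin.
Filling d⁶ accordingly: t₂g⁶ eg⁰.
Orbital CFSE = -2.4Δo = -2.4 × 254 = -610 kJ/mol.
Excess pairs vs high-spin: 3 − 1 = 2; pairing cost = +382 kJ/mol.
Net CFSE = -610 + 382 = -228 kJ/mol.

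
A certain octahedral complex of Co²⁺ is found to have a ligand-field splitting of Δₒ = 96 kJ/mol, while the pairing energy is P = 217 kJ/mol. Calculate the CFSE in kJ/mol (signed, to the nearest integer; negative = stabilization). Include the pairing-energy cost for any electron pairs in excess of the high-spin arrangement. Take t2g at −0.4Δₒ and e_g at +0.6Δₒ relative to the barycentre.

Group 9 minus oxidation state +2 gives a d⁷ configuration for Co²⁺.
Here Δₒ < P (96 < 217), so the high-spin state is favoured.
Configuration: t2g^5 e_g^2.
Orbital CFSE = -0.8Δₒ = -0.8 × 96 = -77 kJ/mol.
High-spin has no excess pairs, so no pairing correction applies.

-77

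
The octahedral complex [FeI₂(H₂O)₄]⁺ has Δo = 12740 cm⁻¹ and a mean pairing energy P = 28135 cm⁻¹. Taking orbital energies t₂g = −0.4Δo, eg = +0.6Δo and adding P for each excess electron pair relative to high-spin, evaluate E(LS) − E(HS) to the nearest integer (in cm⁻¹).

Ligand charges: 2×(-1) from I⁻ and 4×(+0) from H₂O sum to -2; with overall charge +1, Fe is +3.
Fe³⁺: group 8, so d-count = 8 − 3 = 5.
In the high-spin limit (t₂g³ eg²) the orbital term is 0.0Δo = 0 cm⁻¹, with no excess pairing.
Low-spin: t₂g⁵ eg⁰, orbital CFSE = -2.0Δo = -25480 cm⁻¹; plus 2 excess pairs × P = +56270 cm⁻¹; total 30790 cm⁻¹.
Thus E(LS) − E(HS) = 30790 cm⁻¹.

30790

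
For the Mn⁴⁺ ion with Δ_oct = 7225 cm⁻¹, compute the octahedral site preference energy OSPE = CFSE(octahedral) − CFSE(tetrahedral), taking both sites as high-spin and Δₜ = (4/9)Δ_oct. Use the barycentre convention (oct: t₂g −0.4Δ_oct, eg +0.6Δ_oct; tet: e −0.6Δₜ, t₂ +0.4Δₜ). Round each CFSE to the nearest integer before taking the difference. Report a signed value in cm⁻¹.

-6101

Mn is in group 7, so Mn⁴⁺ is d³ (7 − 4 = 3).
Octahedral high-spin t₂g³ eg⁰: CFSE = -1.2 × 7225 = -8670 cm⁻¹.
Tetrahedral: e² t₂¹, CFSE = 2(−0.6) + 1(+0.4) = -0.8Δₜ = -0.8 × (4/9) × 7225 = -2569 cm⁻¹.
Subtracting, OSPE = -8670 − (-2569) = -6101 cm⁻¹.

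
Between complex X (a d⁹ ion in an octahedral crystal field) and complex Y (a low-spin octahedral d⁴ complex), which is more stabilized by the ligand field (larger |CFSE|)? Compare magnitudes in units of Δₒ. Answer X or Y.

X: For octahedral d⁹ the high- and low-spin configurations coincide; t2g^6 e_g^3, CFSE = -0.6Δₒ.
Y: t₂g⁴ eg⁰, CFSE = -1.6Δₒ.
So Y has the larger |CFSE|.

Y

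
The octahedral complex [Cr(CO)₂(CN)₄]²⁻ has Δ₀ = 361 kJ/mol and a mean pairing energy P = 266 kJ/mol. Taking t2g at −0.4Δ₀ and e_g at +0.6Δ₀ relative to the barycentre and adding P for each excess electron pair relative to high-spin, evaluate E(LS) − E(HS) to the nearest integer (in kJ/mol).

-95

Ligand charges: 2×(+0) from CO and 4×(-1) from CN⁻ sum to -4; with overall charge -2, Cr is +2.
Group 6 minus oxidation state +2 gives a d⁴ configuration for Cr²⁺.
High-spin d⁴ fills as t2g^3 e_g^1 with CFSE 3(−0.4) + 1(+0.6) = -0.6Δ₀ = -217 kJ/mol.
For low-spin the configuration is t2g^4 e_g^0: orbital energy -1.6 × 361 = -578 kJ/mol, and 1 additional pair relative to high-spin adds 266 kJ/mol, giving -312 kJ/mol.
E(LS) − E(HS) = -312 − (-217) = -95 kJ/mol.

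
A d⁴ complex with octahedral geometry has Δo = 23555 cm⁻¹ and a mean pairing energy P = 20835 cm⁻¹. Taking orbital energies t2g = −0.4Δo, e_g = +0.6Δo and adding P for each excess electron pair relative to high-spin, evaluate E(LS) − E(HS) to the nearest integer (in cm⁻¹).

High-spin d⁴ fills as t2g^3 e_g^1 with CFSE 3(−0.4) + 1(+0.6) = -0.6Δo = -14133 cm⁻¹.
For low-spin the configuration is t2g^4 e_g^0: orbital energy -1.6 × 23555 = -37688 cm⁻¹, and 1 additional pair relative to high-spin adds 20835 cm⁻¹, giving -16853 cm⁻¹.
E(LS) − E(HS) = -16853 − (-14133) = -2720 cm⁻¹.

-2720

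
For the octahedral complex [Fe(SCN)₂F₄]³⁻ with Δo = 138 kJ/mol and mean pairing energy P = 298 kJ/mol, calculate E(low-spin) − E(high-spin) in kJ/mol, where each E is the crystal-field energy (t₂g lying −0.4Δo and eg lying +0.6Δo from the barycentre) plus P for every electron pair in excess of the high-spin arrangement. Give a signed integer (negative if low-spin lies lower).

Ligand charges: 2×(-1) from SCN⁻ and 4×(-1) from F⁻ sum to -6; with overall charge -3, Fe is +3.
Fe sits in group 8; removing 3 electrons leaves Fe³⁺ with 8 − 3 = 5 d electrons.
In the high-spin limit (t₂g³ eg²) the orbital term is 0.0Δo = 0 kJ/mol, with no excess pairing.
Low-spin: t₂g⁵ eg⁰, orbital CFSE = -2.0Δo = -276 kJ/mol; plus 2 excess pairs × P = +596 kJ/mol; total 320 kJ/mol.
Thus E(LS) − E(HS) = 320 kJ/mol.

320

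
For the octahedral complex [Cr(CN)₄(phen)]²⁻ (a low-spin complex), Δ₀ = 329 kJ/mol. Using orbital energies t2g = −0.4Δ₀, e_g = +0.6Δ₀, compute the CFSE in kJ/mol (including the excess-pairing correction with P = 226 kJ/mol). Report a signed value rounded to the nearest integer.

Ligand charges: 4×(-1) from CN⁻ and 1×(+0) from phen sum to -4; with overall charge -2, Cr is +2.
Group 6 minus oxidation state +2 gives a d⁴ configuration for Cr²⁺.
Electron filling gives t2g^4 e_g^0.
Orbital CFSE = 4(-0.4) + 0(0.6) = -1.6Δ₀ = -1.6 × 329 = -526 kJ/mol.
High-spin d⁴ would be t2g^3 e_g^1 with 0 pairs; low-spin has 1, so 1 excess pair costs +1P = +226 kJ/mol.
Overall CFSE = -526 + 226 = -300 kJ/mol.

-300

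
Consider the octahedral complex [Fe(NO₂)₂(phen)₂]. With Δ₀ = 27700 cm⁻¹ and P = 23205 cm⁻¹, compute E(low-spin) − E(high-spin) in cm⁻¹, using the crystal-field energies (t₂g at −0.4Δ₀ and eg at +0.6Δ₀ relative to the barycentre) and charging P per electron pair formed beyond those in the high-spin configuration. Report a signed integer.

-8990

Ligand charges: 2×(-1) from NO₂⁻ and 2×(+0) from phen sum to -2; with overall charge +0, Fe is +2.
Fe is in group 8, so Fe²⁺ is d⁶ (8 − 2 = 6).
In the high-spin limit (t₂g⁴ eg²) the orbital term is -0.4Δ₀ = -11080 cm⁻¹, with no excess pairing.
For low-spin the configuration is t₂g⁶ eg⁰: orbital energy -2.4 × 27700 = -66480 cm⁻¹, and 2 additional pairs relative to high-spin add 46410 cm⁻¹, giving -20070 cm⁻¹.
Thus E(LS) − E(HS) = -8990 cm⁻¹.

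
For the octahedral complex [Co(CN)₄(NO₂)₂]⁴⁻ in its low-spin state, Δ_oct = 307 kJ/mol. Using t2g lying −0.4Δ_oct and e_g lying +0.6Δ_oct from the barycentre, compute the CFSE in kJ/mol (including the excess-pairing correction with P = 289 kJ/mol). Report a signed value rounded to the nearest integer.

Ligand charges: 4×(-1) from CN⁻ and 2×(-1) from NO₂⁻ sum to -6; with overall charge -4, Co is +2.
Co is in group 9, so Co²⁺ is d⁷ (9 − 2 = 7).
Electron filling gives t2g^6 e_g^1.
CFSE(orbital) = 6×(-0.4Δ_oct) + 1×(0.6Δ_oct) = -1.8Δ_oct; with Δ_oct = 307 kJ/mol that is -553 kJ/mol.
Pairing penalty: 3 pairs vs 2 in the high-spin reference → 1 extra × P = 289 kJ/mol.
Combining: -553 + 289 = -264 kJ/mol.

-264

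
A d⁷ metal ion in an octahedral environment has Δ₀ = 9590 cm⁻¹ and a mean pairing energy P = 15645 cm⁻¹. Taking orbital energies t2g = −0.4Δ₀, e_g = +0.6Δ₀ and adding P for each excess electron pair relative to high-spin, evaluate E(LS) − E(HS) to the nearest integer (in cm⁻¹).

High-spin d⁷ fills as t2g^5 e_g^2 with CFSE 5(−0.4) + 2(+0.6) = -0.8Δ₀ = -7672 cm⁻¹.
Low-spin t2g^6 e_g^1 gives -1.8Δ₀ = -17262 cm⁻¹, but forming 1 extra pair costs 1P = 15645 cm⁻¹, so E(LS) = -17262 + 15645 = -1617 cm⁻¹.
The difference is -1617 − (-7672) = 6055 cm⁻¹, so high-spin lies lower.

6055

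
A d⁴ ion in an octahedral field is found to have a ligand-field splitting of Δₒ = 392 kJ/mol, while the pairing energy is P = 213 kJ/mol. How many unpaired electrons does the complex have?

With Δₒ > P the complex is low-spin.
Configuration: t₂g⁴ eg⁰.
Unpaired electrons: 2.

2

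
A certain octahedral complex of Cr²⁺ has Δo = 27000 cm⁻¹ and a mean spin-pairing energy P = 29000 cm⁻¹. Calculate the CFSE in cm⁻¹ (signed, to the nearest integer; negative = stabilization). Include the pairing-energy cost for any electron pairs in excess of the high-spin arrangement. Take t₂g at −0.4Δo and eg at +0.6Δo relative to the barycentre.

Group 6 minus oxidation state +2 gives a d⁴ configuration for Cr²⁺.
With Δo < P the complex is high-spin.
That gives t₂g³ eg¹.
Orbital CFSE = -0.6Δo = -0.6 × 27000 = -16200 cm⁻¹.
High-spin has no excess pairs, so no pairing correction applies.

-16200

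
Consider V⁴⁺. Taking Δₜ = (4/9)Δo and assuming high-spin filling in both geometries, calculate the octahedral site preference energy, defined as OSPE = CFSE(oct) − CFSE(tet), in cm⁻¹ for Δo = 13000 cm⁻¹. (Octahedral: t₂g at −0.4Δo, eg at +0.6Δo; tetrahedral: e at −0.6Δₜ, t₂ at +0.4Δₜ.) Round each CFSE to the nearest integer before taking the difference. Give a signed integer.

V⁴⁺: group 5, so d-count = 5 − 4 = 1.
In an octahedral site d¹ (HS) is t₂g¹ eg⁰, giving CFSE(oct) = -0.4Δo = -5200 cm⁻¹.
Tetrahedral e¹ t₂⁰ gives -0.6Δₜ = -0.6 × (4/9) × 13000 = -3467 cm⁻¹.
OSPE = -5200 − (-3467) = -1733 cm⁻¹.

-1733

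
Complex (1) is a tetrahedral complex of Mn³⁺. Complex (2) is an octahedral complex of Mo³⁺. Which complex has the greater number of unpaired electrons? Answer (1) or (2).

(1)

(1): Group 7 minus oxidation state +3 gives a d⁴ configuration for Mn³⁺; Tetrahedral fields are weak (Δₜ ≈ 4/9 Δₒ), so electrons fill high-spin; e^2 t2^2 → 4 unpaired.
(2): Mo is in group 6, so Mo³⁺ is d³ (6 − 3 = 3); For octahedral d³ the high- and low-spin configurations coincide; t₂g³ eg⁰ → 3 unpaired.
So (1) has more unpaired electrons.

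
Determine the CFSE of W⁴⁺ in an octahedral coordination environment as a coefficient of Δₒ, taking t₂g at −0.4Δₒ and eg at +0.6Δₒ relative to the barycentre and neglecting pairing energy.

W sits in group 6; removing 4 electrons leaves W⁴⁺ with 6 − 4 = 2 d electrons.
For octahedral d² the high- and low-spin configurations coincide.
Configuration: t₂g² eg⁰.
CFSE = 2(-0.4Δₒ) + 0(0.6Δₒ) = -0.8Δₒ + 0.0Δₒ = -0.8Δₒ.

-0.8 Δₒ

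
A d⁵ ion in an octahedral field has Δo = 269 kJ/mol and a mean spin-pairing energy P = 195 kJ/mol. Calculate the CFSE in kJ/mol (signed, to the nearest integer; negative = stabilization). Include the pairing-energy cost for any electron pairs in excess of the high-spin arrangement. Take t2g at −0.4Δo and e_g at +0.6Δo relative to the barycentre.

With Δo > P the complex is low-spin.
Configuration: t2g^5 e_g^0.
Orbital CFSE = -2.0Δo = -2.0 × 269 = -538 kJ/mol.
Excess pairs vs high-spin: 2 − 0 = 2; pairing cost = +390 kJ/mol.
Net CFSE = -538 + 390 = -148 kJ/mol.

-148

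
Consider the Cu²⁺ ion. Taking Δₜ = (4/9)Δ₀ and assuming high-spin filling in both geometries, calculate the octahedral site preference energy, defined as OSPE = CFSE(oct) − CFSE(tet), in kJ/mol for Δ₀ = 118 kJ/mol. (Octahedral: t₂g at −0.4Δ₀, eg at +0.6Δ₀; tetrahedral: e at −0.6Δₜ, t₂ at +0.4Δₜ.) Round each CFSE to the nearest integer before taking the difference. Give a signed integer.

Cu²⁺: group 11, so d-count = 11 − 2 = 9.
Octahedral high-spin t2g^6 e_g^3: CFSE = -0.6 × 118 = -71 kJ/mol.
In a tetrahedral site the filling is e^4 t2^5: CFSE(tet) = -0.4Δₜ = -0.4 × (4/9)(118) = -21 kJ/mol.
Subtracting, OSPE = -71 − (-21) = -50 kJ/mol.

-50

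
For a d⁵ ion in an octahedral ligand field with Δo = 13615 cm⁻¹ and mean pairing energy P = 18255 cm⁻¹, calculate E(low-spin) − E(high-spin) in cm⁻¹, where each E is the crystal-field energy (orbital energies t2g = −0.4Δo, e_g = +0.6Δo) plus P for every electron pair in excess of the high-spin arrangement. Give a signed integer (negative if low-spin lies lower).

High-spin d⁵ fills as t2g^3 e_g^2 with CFSE 3(−0.4) + 2(+0.6) = 0.0Δo = 0 cm⁻¹.
For low-spin the configuration is t2g^5 e_g^0: orbital energy -2.0 × 13615 = -27230 cm⁻¹, and 2 additional pairs relative to high-spin add 36510 cm⁻¹, giving 9280 cm⁻¹.
The difference is 9280 − (0) = 9280 cm⁻¹, so high-spin lies lower.

9280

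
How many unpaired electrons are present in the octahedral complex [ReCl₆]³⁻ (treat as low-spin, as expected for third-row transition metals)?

Each Cl⁻ contributes -1; 6 × (-1) = -6. With overall charge -3, Re is in the +3 oxidation state.
Re is in group 7, so Re³⁺ is d⁴ (7 − 3 = 4).
Configuration: t2g^4 e_g^0, giving 2 unpaired electrons.

2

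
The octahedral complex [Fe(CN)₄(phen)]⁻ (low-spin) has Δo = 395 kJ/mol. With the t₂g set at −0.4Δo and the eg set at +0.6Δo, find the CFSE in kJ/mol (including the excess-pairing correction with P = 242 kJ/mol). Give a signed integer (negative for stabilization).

Ligand charges: 4×(-1) from CN⁻ and 1×(+0) from phen sum to -4; with overall charge -1, Fe is +3.
Group 8 minus oxidation state +3 gives a d⁵ configuration for Fe³⁺.
Electron filling gives t₂g⁵ eg⁰.
CFSE(orbital) = 5×(-0.4Δo) + 0×(0.6Δo) = -2.0Δo; with Δo = 395 kJ/mol that is -790 kJ/mol.
Relative to high-spin t₂g³ eg² (0 paired), the low-spin configuration has 2 additional pairs, contributing +2 × 242 = +484 kJ/mol.
Overall CFSE = -790 + 484 = -306 kJ/mol.

-306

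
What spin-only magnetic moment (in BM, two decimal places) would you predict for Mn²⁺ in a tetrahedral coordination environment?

5.92 BM

Group 7 minus oxidation state +2 gives a d⁵ configuration for Mn²⁺.
Tetrahedral splitting is small, so the complex is high-spin.
Configuration: e^2 t2^3 → 5 unpaired electrons.
μ(spin-only) = √[5(5+2)] = √35 ≈ 5.92 BM.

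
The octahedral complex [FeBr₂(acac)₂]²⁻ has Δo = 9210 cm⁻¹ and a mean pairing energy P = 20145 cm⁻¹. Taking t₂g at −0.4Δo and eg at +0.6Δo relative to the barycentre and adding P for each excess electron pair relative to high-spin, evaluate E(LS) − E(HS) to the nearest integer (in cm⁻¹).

Ligand charges: 2×(-1) from Br⁻ and 2×(-1) from acac⁻ sum to -4; with overall charge -2, Fe is +2.
Group 8 minus oxidation state +2 gives a d⁶ configuration for Fe²⁺.
High-spin: t₂g⁴ eg², CFSE = -0.4Δo = -3684 cm⁻¹.
For low-spin the configuration is t₂g⁶ eg⁰: orbital energy -2.4 × 9210 = -22104 cm⁻¹, and 2 additional pairs relative to high-spin add 40290 cm⁻¹, giving 18186 cm⁻¹.
Thus E(LS) − E(HS) = 21870 cm⁻¹.

21870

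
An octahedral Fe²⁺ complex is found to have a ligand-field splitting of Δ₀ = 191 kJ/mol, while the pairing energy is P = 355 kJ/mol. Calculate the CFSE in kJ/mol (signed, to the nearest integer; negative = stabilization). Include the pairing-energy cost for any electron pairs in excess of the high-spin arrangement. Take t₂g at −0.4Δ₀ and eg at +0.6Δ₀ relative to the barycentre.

-76

Group 8 minus oxidation state +2 gives a d⁶ configuration for Fe²⁺.
Here Δ₀ < P (191 < 355), so the high-spin state is favoured.
Filling d⁶ accordingly: t₂g⁴ eg².
Orbital CFSE = -0.4Δ₀ = -0.4 × 191 = -76 kJ/mol.
High-spin has no excess pairs, so no pairing correction applies.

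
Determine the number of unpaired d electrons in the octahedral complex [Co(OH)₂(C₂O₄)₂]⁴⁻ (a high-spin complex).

Ligand charges: 2×(-1) from OH⁻ and 2×(-2) from C₂O₄²⁻ sum to -6; with overall charge -4, Co is +2.
Co is in group 9, so Co²⁺ is d⁷ (9 − 2 = 7).
Configuration: t₂g⁵ eg², giving 3 unpaired electrons.

3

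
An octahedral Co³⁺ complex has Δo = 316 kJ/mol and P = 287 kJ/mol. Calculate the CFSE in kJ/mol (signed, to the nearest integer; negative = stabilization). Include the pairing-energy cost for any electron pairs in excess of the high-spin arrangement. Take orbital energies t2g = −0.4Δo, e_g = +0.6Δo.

Co sits in group 9; removing 3 electrons leaves Co³⁺ with 9 − 3 = 6 d electrons.
Δo > P, so pairing is preferred: the ground state is low-spin.
Configuration: t2g^6 e_g^0.
Orbital CFSE = -2.4Δo = -2.4 × 316 = -758 kJ/mol.
Excess pairs vs high-spin: 3 − 1 = 2; pairing cost = +574 kJ/mol.
Net CFSE = -758 + 574 = -184 kJ/mol.

-184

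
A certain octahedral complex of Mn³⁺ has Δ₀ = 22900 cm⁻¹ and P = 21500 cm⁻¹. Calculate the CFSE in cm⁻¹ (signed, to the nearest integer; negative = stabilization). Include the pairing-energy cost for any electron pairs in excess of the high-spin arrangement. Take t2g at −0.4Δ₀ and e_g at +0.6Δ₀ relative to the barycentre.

Group 7 minus oxidation state +3 gives a d⁴ configuration for Mn³⁺.
Since Δ₀ = 22900 cm⁻¹ > P = 21500 cm⁻¹, the complex adopts the low-spin configuration.
That gives t2g^4 e_g^0.
Orbital CFSE = -1.6Δ₀ = -1.6 × 22900 = -36640 cm⁻¹.
Excess pairs vs high-spin: 1 − 0 = 1; pairing cost = +21500 cm⁻¹.
Net CFSE = -36640 + 21500 = -15140 cm⁻¹.

-15140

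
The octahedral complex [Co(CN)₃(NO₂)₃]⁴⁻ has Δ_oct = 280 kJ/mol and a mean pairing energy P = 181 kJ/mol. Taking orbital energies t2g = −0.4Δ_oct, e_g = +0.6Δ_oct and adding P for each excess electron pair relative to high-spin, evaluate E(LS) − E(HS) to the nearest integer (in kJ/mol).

Ligand charges: 3×(-1) from CN⁻ and 3×(-1) from NO₂⁻ sum to -6; with overall charge -4, Co is +2.
Co sits in group 9; removing 2 electrons leaves Co²⁺ with 9 − 2 = 7 d electrons.
High-spin d⁷ fills as t2g^5 e_g^2 with CFSE 5(−0.4) + 2(+0.6) = -0.8Δ_oct = -224 kJ/mol.
For low-spin the configuration is t2g^6 e_g^1: orbital energy -1.8 × 280 = -504 kJ/mol, and 1 additional pair relative to high-spin adds 181 kJ/mol, giving -323 kJ/mol.
The difference is -323 − (-224) = -99 kJ/mol, so low-spin lies lower.

-99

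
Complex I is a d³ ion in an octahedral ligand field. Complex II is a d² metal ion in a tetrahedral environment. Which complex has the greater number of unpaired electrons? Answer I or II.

I: t₂g³ eg⁰ → 3 unpaired.
II: Tetrahedral fields are weak (Δₜ ≈ 4/9 Δₒ), so electrons fill high-spin; e^2 t2^0 → 2 unpaired.
So I has more unpaired electrons.

I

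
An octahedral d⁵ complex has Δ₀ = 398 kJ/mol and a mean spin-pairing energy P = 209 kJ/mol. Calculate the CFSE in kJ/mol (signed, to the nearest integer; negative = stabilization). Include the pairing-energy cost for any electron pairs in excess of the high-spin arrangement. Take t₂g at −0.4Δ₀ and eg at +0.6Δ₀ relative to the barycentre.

With Δ₀ > P the complex is low-spin.
That gives t₂g⁵ eg⁰.
Orbital CFSE = -2.0Δ₀ = -2.0 × 398 = -796 kJ/mol.
Excess pairs vs high-spin: 2 − 0 = 2; pairing cost = +418 kJ/mol.
Net CFSE = -796 + 418 = -378 kJ/mol.

-378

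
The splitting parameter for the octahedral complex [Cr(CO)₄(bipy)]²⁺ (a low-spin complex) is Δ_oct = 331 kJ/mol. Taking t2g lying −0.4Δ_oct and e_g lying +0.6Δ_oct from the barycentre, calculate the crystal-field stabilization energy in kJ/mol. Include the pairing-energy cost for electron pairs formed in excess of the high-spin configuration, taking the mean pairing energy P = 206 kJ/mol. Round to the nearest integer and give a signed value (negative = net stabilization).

Ligand charges: 4×(+0) from CO and 1×(+0) from bipy sum to +0; with overall charge +2, Cr is +2.
Cr sits in group 6; removing 2 electrons leaves Cr²⁺ with 6 − 2 = 4 d electrons.
Configuration: t2g^4 e_g^0.
The orbital stabilization is -1.6Δ_oct = -1.6 × 331 = -530 kJ/mol.
High-spin d⁴ would be t2g^3 e_g^1 with 0 pairs; low-spin has 1, so 1 excess pair costs +1P = +206 kJ/mol.
Net CFSE = -530 + 206 = -324 kJ/mol.

-324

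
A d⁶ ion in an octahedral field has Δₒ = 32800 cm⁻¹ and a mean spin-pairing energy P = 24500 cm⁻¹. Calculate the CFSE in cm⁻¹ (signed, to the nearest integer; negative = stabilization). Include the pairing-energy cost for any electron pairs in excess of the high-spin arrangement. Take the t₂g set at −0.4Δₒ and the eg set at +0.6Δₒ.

-29720

Since Δₒ = 32800 cm⁻¹ > P = 24500 cm⁻¹, the complex adopts the low-spin configuration.
Configuration: t₂g⁶ eg⁰.
Orbital CFSE = -2.4Δₒ = -2.4 × 32800 = -78720 cm⁻¹.
Excess pairs vs high-spin: 3 − 1 = 2; pairing cost = +49000 cm⁻¹.
Net CFSE = -78720 + 49000 = -29720 cm⁻¹.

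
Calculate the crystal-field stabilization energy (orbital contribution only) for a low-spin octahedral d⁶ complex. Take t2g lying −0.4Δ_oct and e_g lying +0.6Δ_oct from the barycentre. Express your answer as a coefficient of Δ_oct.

-2.4 Δ_oct

Configuration: t2g^6 e_g^0.
CFSE = 6(-0.4Δ_oct) + 0(0.6Δ_oct) = -2.4Δ_oct + 0.0Δ_oct = -2.4Δ_oct.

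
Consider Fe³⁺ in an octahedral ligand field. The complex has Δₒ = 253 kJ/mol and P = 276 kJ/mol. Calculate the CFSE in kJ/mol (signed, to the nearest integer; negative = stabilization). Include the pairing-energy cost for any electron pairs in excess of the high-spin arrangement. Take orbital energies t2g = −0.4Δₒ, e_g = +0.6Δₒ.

0

Fe³⁺: group 8, so d-count = 8 − 3 = 5.
Δₒ < P, so pairing is avoided: the ground state is high-spin.
That gives t2g^3 e_g^2.
Orbital CFSE = 0.0Δₒ = 0.0 × 253 = 0 kJ/mol.
High-spin has no excess pairs, so no pairing correction applies.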